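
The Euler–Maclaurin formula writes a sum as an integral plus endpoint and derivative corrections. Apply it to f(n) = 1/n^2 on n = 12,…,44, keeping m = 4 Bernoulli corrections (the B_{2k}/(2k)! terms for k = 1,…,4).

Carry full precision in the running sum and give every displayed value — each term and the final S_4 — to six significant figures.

S_4 ≈ 0.0644309

Integral: ∫_12^44 1/x^2 dx = 0.0606061.
Boundary: ½(f(12) + f(44)) = ½(0.00694444 + 0.000516529) = 0.00373049.
Running total after boundary: 0.0643365.
Correction k=1: B_{2}/2! · (f^{(1)}(44) − f^{(1)}(12)) = 1/12 · (-2.34786e-05 − (-0.00115741)) = 9.44941e-05.
Running total after k=1: 0.0644310.
Correction k=2: B_{4}/4! · (f^{(3)}(44) − f^{(3)}(12)) = −1/720 · (-1.45528e-07 − (-9.64506e-05)) = -1.33757e-07.
Running total after k=2: 0.0644309.
Correction k=3: B_{6}/6! · (f^{(5)}(44) − f^{(5)}(12)) = 1/30240 · (-2.25509e-09 − (-2.00939e-05)) = 6.64406e-10.
Running total after k=3: 0.0644309.
Correction k=4: B_{8}/8! · (f^{(7)}(44) − f^{(7)}(12)) = −1/1209600 · (-6.52299e-11 − (-7.81429e-06)) = -6.46017e-12.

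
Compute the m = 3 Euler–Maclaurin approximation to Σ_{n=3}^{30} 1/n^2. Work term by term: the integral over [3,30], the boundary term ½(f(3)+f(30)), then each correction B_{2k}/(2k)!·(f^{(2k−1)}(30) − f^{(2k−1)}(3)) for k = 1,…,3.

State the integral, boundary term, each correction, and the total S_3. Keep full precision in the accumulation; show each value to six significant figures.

Integral: ∫_3^30 1/x^2 dx = 0.300000.
½[f(3) + f(30)] = ½[0.111111 + 0.00111111] = 0.0561111.
Integral + boundary = 0.356111.
Order-1 term: 1/12 · (-7.40741e-05 − (-0.0740741)) = 0.00616667.
Partial sum through k=1: 0.362278.
Order-2 term: −1/720 · (-9.87654e-07 − (-0.0987654)) = -0.000137173.
Partial sum through k=2: 0.362141.
Order-3 term: 1/30240 · (-3.29218e-08 − (-0.329218)) = 1.08868e-05.

S_3 ≈ 0.362151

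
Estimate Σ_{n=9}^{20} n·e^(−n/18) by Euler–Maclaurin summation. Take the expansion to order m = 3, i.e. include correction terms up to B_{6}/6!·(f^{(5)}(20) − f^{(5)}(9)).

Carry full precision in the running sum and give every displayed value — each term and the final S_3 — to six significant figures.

∫_9^20 x·e^(−x/18) dx evaluates to 69.6059.
Endpoint term: (f(9) + f(20))/2 = (5.45878 + 6.58386)/2 = 6.02132.
Integral + boundary = 75.6272.
Order-1 term: 1/12 · (-0.0365770 − 0.303265) = -0.0283202.
After k=1: 75.5989.
Order-2 term: −1/720 · (0.00191916 − 0.00468002) = 3.83452e-06.
After k=2: 75.5989.
Order-3 term: 1/30240 · (1.21951e-05 − 2.60001e-05) = -4.56514e-10.

S_3 ≈ 75.5989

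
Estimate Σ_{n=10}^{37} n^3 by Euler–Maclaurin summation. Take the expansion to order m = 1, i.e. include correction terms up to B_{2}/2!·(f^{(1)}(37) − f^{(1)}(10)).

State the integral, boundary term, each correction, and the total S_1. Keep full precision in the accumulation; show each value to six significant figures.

∫_10^37 x^3 dx evaluates to 466040.
½[f(10) + f(37)] = ½[1000.00 + 50653.0] = 25826.5.
So far: 491867.
Correction k=1: B_{2}/2! · (f^{(1)}(37) − f^{(1)}(10)) = 1/12 · (4107.00 − 300.000) = 317.250.

S_1 ≈ 492184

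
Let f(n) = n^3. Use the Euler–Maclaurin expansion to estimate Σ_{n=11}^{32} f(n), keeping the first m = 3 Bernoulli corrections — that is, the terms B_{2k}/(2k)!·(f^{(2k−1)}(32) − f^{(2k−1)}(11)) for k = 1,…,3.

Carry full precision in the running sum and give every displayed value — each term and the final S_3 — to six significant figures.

S_3 ≈ 275759

∫_11^32 x^3 dx evaluates to 258484.
Endpoint term: (f(11) + f(32))/2 = (1331.00 + 32768.0)/2 = 17049.5.
Integral + boundary = 275533.
k=1: B_{2}/(2)! × [f^{(1)}(32) − f^{(1)}(11)] = 1/12 × (3072.00 − 363.000) = 225.750.
Running total after k=1: 275759.
k=2: B_{4}/(4)! × [f^{(3)}(32) − f^{(3)}(11)] = −1/720 × (6.00000 − 6.00000) = 0.00000.
Running total after k=2: 275759.
k=3: B_{6}/(6)! × [f^{(5)}(32) − f^{(5)}(11)] = 1/30240 × (0.00000 − 0.00000) = 0.00000.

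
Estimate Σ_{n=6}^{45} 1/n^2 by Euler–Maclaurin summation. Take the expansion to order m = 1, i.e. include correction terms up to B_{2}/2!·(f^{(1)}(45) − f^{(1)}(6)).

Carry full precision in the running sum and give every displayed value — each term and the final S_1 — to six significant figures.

The integral term ∫_6^45 1/x^2 dx = 0.144444.
Boundary: ½(f(6) + f(45)) = ½(0.0277778 + 0.000493827) = 0.0141358.
So far: 0.158580.
Order-1 term: 1/12 · (-2.19479e-05 − (-0.00925926)) = 0.000769776.

S_1 ≈ 0.159350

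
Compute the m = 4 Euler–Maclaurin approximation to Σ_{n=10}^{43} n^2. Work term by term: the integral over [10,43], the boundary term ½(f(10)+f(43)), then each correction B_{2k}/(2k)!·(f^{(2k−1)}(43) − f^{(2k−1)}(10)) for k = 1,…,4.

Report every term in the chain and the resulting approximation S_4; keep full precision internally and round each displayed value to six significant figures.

S_4 ≈ 27149.0

The integral term ∫_10^43 x^2 dx = 26169.0.
Boundary: ½(f(10) + f(43)) = ½(100.000 + 1849.00) = 974.500.
So far: 27143.5.
Order-1 term: 1/12 · (86.0000 − 20.0000) = 5.50000.
Running total after k=1: 27149.0.
Order-2 term: −1/720 · (0.00000 − 0.00000) = 0.00000.
Running total after k=2: 27149.0.
Order-3 term: 1/30240 · (0.00000 − 0.00000) = 0.00000.
Running total after k=3: 27149.0.
Order-4 term: −1/1209600 · (0.00000 − 0.00000) = 0.00000.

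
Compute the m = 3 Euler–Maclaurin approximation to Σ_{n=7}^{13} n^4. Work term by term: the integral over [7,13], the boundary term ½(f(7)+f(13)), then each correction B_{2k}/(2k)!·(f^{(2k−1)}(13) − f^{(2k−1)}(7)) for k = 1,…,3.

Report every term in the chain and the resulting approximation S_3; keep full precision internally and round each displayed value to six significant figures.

Integral: ∫_7^13 x^4 dx = 70897.2.
Boundary: ½(f(7) + f(13)) = ½(2401.00 + 28561.0) = 15481.0.
Running total after boundary: 86378.2.
k=1: B_{2}/(2)! × [f^{(1)}(13) − f^{(1)}(7)] = 1/12 × (8788.00 − 1372.00) = 618.000.
After k=1: 86996.2.
k=2: B_{4}/(4)! × [f^{(3)}(13) − f^{(3)}(7)] = −1/720 × (312.000 − 168.000) = -0.200000.
After k=2: 86996.0.
k=3: B_{6}/(6)! × [f^{(5)}(13) − f^{(5)}(7)] = 1/30240 × (0.00000 − 0.00000) = 0.00000.

S_3 ≈ 86996.0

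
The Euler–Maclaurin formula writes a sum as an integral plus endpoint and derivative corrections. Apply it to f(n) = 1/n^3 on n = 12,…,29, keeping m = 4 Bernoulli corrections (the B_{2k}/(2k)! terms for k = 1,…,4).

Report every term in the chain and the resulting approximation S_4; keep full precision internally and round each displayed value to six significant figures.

S_4 ≈ 0.00319922

The integral term ∫_12^29 1/x^3 dx = 0.00287769.
Boundary: ½(f(12) + f(29)) = ½(0.000578704 + 4.10021e-05) = 0.000309853.
Running total after boundary: 0.00318754.
k=1: B_{2}/(2)! × [f^{(1)}(29) − f^{(1)}(12)] = 1/12 × (-4.24160e-06 − (-0.000144676)) = 1.17029e-05.
Partial sum through k=1: 0.00319925.
k=2: B_{4}/(4)! × [f^{(3)}(29) − f^{(3)}(12)] = −1/720 × (-1.00870e-07 − (-2.00939e-05)) = -2.77681e-08.
Partial sum through k=2: 0.00319922.
k=3: B_{6}/(6)! × [f^{(5)}(29) − f^{(5)}(12)] = 1/30240 × (-5.03752e-09 − (-5.86071e-06)) = 1.93640e-10.
Partial sum through k=3: 0.00319922.
k=4: B_{8}/(8)! × [f^{(7)}(29) − f^{(7)}(12)] = −1/1209600 × (-4.31274e-10 − (-2.93036e-06)) = -2.42223e-12.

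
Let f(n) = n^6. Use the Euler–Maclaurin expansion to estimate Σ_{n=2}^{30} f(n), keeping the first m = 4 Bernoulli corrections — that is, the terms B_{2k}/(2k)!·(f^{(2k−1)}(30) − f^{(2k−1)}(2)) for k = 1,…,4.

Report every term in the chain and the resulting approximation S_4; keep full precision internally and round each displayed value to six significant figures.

The integral term ∫_2^30 x^6 dx = 3.12429e+09.
Endpoint term: (f(2) + f(30))/2 = (64.0000 + 7.29000e+08)/2 = 3.64500e+08.
Integral + boundary = 3.48879e+09.
Correction k=1: B_{2}/2! · (f^{(1)}(30) − f^{(1)}(2)) = 1/12 · (1.45800e+08 − 192.000) = 1.21500e+07.
Partial sum through k=1: 3.50094e+09.
Correction k=2: B_{4}/4! · (f^{(3)}(30) − f^{(3)}(2)) = −1/720 · (3.24000e+06 − 960.000) = -4498.67.
Partial sum through k=2: 3.50093e+09.
Correction k=3: B_{6}/6! · (f^{(5)}(30) − f^{(5)}(2)) = 1/30240 · (21600.0 − 1440.00) = 0.666667.
Partial sum through k=3: 3.50093e+09.
Correction k=4: B_{8}/8! · (f^{(7)}(30) − f^{(7)}(2)) = −1/1209600 · (0.00000 − 0.00000) = 0.00000.

S_4 ≈ 3.50093e+09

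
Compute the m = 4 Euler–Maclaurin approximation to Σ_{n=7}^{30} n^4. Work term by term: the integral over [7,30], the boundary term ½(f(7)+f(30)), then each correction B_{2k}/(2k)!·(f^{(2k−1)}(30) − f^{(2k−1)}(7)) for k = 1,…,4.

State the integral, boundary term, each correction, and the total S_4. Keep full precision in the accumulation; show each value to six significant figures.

S_4 ≈ 5.27172e+06

The integral term ∫_7^30 x^4 dx = 4.85664e+06.
Boundary: ½(f(7) + f(30)) = ½(2401.00 + 810000) = 406200.
Running total after boundary: 5.26284e+06.
k=1: B_{2}/(2)! × [f^{(1)}(30) − f^{(1)}(7)] = 1/12 × (108000 − 1372.00) = 8885.67.
Partial sum through k=1: 5.27172e+06.
k=2: B_{4}/(4)! × [f^{(3)}(30) − f^{(3)}(7)] = −1/720 × (720.000 − 168.000) = -0.766667.
Partial sum through k=2: 5.27172e+06.
k=3: B_{6}/(6)! × [f^{(5)}(30) − f^{(5)}(7)] = 1/30240 × (0.00000 − 0.00000) = 0.00000.
Partial sum through k=3: 5.27172e+06.
k=4: B_{8}/(8)! × [f^{(7)}(30) − f^{(7)}(7)] = −1/1209600 × (0.00000 − 0.00000) = 0.00000.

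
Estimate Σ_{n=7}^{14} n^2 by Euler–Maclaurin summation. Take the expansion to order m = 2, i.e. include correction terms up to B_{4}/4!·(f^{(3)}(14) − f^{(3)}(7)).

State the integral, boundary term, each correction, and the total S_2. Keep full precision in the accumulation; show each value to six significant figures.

S_2 ≈ 924.000

∫_7^14 x^2 dx evaluates to 800.333.
Endpoint term: (f(7) + f(14))/2 = (49.0000 + 196.000)/2 = 122.500.
Integral + boundary = 922.833.
Correction k=1: B_{2}/2! · (f^{(1)}(14) − f^{(1)}(7)) = 1/12 · (28.0000 − 14.0000) = 1.16667.
Partial sum through k=1: 924.000.
Correction k=2: B_{4}/4! · (f^{(3)}(14) − f^{(3)}(7)) = −1/720 · (0.00000 − 0.00000) = 0.00000.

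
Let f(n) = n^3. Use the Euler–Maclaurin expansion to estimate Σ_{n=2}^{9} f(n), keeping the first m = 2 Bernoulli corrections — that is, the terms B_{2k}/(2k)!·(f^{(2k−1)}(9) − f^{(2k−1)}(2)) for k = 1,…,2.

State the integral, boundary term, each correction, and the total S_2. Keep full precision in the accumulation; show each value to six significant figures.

S_2 ≈ 2024.00

The integral term ∫_2^9 x^3 dx = 1636.25.
Endpoint term: (f(2) + f(9))/2 = (8.00000 + 729.000)/2 = 368.500.
Running total after boundary: 2004.75.
k=1: B_{2}/(2)! × [f^{(1)}(9) − f^{(1)}(2)] = 1/12 × (243.000 − 12.0000) = 19.2500.
After k=1: 2024.00.
k=2: B_{4}/(4)! × [f^{(3)}(9) − f^{(3)}(2)] = −1/720 × (6.00000 − 6.00000) = 0.00000.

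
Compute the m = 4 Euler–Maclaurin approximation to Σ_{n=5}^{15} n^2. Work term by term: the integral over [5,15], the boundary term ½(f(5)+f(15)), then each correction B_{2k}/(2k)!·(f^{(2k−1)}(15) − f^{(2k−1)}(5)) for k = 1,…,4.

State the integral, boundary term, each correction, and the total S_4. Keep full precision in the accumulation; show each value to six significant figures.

Integral: ∫_5^15 x^2 dx = 1083.33.
Endpoint term: (f(5) + f(15))/2 = (25.0000 + 225.000)/2 = 125.000.
Running total after boundary: 1208.33.
k=1: B_{2}/(2)! × [f^{(1)}(15) − f^{(1)}(5)] = 1/12 × (30.0000 − 10.0000) = 1.66667.
Running total after k=1: 1210.00.
k=2: B_{4}/(4)! × [f^{(3)}(15) − f^{(3)}(5)] = −1/720 × (0.00000 − 0.00000) = 0.00000.
Running total after k=2: 1210.00.
k=3: B_{6}/(6)! × [f^{(5)}(15) − f^{(5)}(5)] = 1/30240 × (0.00000 − 0.00000) = 0.00000.
Running total after k=3: 1210.00.
k=4: B_{8}/(8)! × [f^{(7)}(15) − f^{(7)}(5)] = −1/1209600 × (0.00000 − 0.00000) = 0.00000.

S_4 ≈ 1210.00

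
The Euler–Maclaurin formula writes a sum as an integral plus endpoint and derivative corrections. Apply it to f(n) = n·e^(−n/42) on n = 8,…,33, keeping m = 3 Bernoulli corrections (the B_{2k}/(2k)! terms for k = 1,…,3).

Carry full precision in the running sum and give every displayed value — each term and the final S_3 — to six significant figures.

S_3 ≈ 310.816

The integral term ∫_8^33 x·e^(−x/42) dx = 300.036.
Endpoint term: (f(8) + f(33))/2 = (6.61252 + 15.0412)/2 = 10.8269.
Running total after boundary: 310.863.
Order-1 term: 1/12 · (0.0976701 − 0.669124) = -0.0476212.
After k=1: 310.816.
Order-2 term: −1/720 · (0.000572142 − 0.00131647) = 1.03379e-06.
After k=2: 310.816.
Order-3 term: 1/30240 · (6.17299e-07 − 1.27756e-06) = -2.18341e-11.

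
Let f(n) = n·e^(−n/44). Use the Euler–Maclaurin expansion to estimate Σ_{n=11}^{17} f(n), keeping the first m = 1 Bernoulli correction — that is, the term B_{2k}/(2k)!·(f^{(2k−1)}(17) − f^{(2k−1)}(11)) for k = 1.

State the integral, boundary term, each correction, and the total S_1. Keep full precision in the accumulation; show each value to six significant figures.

∫_11^17 x·e^(−x/44) dx evaluates to 60.8571.
½[f(11) + f(17)] = ½[8.56681 + 11.5519] = 10.0594.
So far: 70.9165.
Order-1 term: 1/12 · (0.416980 − 0.584101) = -0.0139267.

S_1 ≈ 70.9026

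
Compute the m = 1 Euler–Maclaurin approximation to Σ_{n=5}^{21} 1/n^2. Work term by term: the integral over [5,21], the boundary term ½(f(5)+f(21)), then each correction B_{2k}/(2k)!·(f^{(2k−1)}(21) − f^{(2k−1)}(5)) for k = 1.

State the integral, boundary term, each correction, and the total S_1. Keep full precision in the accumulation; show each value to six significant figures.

Integral: ∫_5^21 1/x^2 dx = 0.152381.
Boundary: ½(f(5) + f(21)) = ½(0.0400000 + 0.00226757) = 0.0211338.
Integral + boundary = 0.173515.
k=1: B_{2}/(2)! × [f^{(1)}(21) − f^{(1)}(5)] = 1/12 × (-0.000215959 − (-0.0160000)) = 0.00131534.

S_1 ≈ 0.174830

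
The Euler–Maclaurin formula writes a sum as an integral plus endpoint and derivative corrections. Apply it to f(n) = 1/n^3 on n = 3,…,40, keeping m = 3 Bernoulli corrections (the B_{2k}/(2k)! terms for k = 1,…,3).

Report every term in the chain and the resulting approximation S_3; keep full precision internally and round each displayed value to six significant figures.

Integral: ∫_3^40 1/x^3 dx = 0.0552431.
Endpoint term: (f(3) + f(40))/2 = (0.0370370 + 1.56250e-05)/2 = 0.0185263.
So far: 0.0737694.
k=1: B_{2}/(2)! × [f^{(1)}(40) − f^{(1)}(3)] = 1/12 × (-1.17187e-06 − (-0.0370370)) = 0.00308632.
Running total after k=1: 0.0768557.
k=2: B_{4}/(4)! × [f^{(3)}(40) − f^{(3)}(3)] = −1/720 × (-1.46484e-08 − (-0.0823045)) = -0.000114312.
Running total after k=2: 0.0767414.
k=3: B_{6}/(6)! × [f^{(5)}(40) − f^{(5)}(3)] = 1/30240 × (-3.84521e-10 − (-0.384088)) = 1.27013e-05.

S_3 ≈ 0.0767541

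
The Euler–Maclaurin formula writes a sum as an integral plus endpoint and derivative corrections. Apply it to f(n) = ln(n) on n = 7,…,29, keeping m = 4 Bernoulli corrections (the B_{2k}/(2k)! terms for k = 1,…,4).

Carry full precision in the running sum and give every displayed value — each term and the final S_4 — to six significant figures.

S_4 ≈ 64.6778

∫_7^29 ln(x) dx evaluates to 62.0302.
½[f(7) + f(29)] = ½[1.94591 + 3.36730] = 2.65660.
Running total after boundary: 64.6868.
Correction k=1: B_{2}/2! · (f^{(1)}(29) − f^{(1)}(7)) = 1/12 · (0.0344828 − 0.142857) = -0.00903120.
Partial sum through k=1: 64.6778.
Correction k=2: B_{4}/4! · (f^{(3)}(29) − f^{(3)}(7)) = −1/720 · (8.20042e-05 − 0.00583090) = 7.98458e-06.
Partial sum through k=2: 64.6778.
Correction k=3: B_{6}/6! · (f^{(5)}(29) − f^{(5)}(7)) = 1/30240 · (1.17010e-06 − 0.00142798) = -4.71827e-08.
Partial sum through k=3: 64.6778.
Correction k=4: B_{8}/8! · (f^{(7)}(29) − f^{(7)}(7)) = −1/1209600 · (4.17394e-08 − 0.000874271) = 7.22743e-10.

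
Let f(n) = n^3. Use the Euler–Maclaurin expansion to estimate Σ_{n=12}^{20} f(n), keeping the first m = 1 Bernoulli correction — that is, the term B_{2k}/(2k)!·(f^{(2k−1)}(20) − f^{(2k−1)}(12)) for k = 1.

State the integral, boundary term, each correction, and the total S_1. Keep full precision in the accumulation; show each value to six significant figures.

Integral: ∫_12^20 x^3 dx = 34816.0.
½[f(12) + f(20)] = ½[1728.00 + 8000.00] = 4864.00.
Running total after boundary: 39680.0.
k=1: B_{2}/(2)! × [f^{(1)}(20) − f^{(1)}(12)] = 1/12 × (1200.00 − 432.000) = 64.0000.

S_1 ≈ 39744.0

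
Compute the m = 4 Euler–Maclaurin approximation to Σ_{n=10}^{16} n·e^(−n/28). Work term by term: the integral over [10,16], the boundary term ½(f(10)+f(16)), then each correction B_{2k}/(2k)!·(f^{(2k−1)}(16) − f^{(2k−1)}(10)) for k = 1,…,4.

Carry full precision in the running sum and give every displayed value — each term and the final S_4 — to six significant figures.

The integral term ∫_10^16 x·e^(−x/28) dx = 48.7189.
Boundary: ½(f(10) + f(16)) = ½(6.99673 + 9.03549) = 8.01611.
So far: 56.7350.
Correction k=1: B_{2}/2! · (f^{(1)}(16) − f^{(1)}(10)) = 1/12 · (0.242022 − 0.449789) = -0.0173140.
After k=1: 56.7176.
Correction k=2: B_{4}/4! · (f^{(3)}(16) − f^{(3)}(10)) = −1/720 · (0.00174931 − 0.00235859) = 8.46224e-07.
After k=2: 56.7176.
Correction k=3: B_{6}/6! · (f^{(5)}(16) − f^{(5)}(10)) = 1/30240 · (4.06877e-06 − 5.28504e-06) = -4.02204e-11.
After k=3: 56.7176.
Correction k=4: B_{8}/8! · (f^{(7)}(16) − f^{(7)}(10)) = −1/1209600 · (7.53352e-09 − 9.64498e-09) = 1.74559e-15.

S_4 ≈ 56.7176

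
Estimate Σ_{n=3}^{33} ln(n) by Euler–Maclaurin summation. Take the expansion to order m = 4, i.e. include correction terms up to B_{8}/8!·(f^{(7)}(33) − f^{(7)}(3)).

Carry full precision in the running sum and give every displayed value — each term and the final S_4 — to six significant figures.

S_4 ≈ 84.3613

The integral term ∫_3^33 ln(x) dx = 82.0889.
½[f(3) + f(33)] = ½[1.09861 + 3.49651] = 2.29756.
Integral + boundary = 84.3865.
k=1: B_{2}/(2)! × [f^{(1)}(33) − f^{(1)}(3)] = 1/12 × (0.0303030 − 0.333333) = -0.0252525.
After k=1: 84.3612.
k=2: B_{4}/(4)! × [f^{(3)}(33) − f^{(3)}(3)] = −1/720 × (5.56529e-05 − 0.0740741) = 0.000102803.
After k=2: 84.3613.
k=3: B_{6}/(6)! × [f^{(5)}(33) − f^{(5)}(3)] = 1/30240 × (6.13256e-07 − 0.0987654) = -3.26603e-06.
After k=3: 84.3613.
k=4: B_{8}/(8)! × [f^{(7)}(33) − f^{(7)}(3)] = −1/1209600 × (1.68941e-08 − 0.329218) = 2.72171e-07.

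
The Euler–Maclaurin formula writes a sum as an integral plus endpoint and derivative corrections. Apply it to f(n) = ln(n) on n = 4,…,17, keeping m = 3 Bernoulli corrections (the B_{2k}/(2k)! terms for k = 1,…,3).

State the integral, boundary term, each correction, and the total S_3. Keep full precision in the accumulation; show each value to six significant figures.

∫_4^17 ln(x) dx evaluates to 29.6194.
Endpoint term: (f(4) + f(17))/2 = (1.38629 + 2.83321)/2 = 2.10975.
Integral + boundary = 31.7292.
k=1: B_{2}/(2)! × [f^{(1)}(17) − f^{(1)}(4)] = 1/12 × (0.0588235 − 0.250000) = -0.0159314.
Running total after k=1: 31.7133.
k=2: B_{4}/(4)! × [f^{(3)}(17) − f^{(3)}(4)] = −1/720 × (0.000407083 − 0.0312500) = 4.28374e-05.
Running total after k=2: 31.7133.
k=3: B_{6}/(6)! × [f^{(5)}(17) − f^{(5)}(4)] = 1/30240 × (1.69031e-05 − 0.0234375) = -7.74491e-07.

S_3 ≈ 31.7133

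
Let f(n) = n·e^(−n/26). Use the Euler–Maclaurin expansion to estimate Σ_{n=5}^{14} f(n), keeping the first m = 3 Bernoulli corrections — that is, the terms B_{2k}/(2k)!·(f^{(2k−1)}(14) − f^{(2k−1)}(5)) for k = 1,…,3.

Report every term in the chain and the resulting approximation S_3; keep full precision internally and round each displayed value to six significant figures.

∫_5^14 x·e^(−x/26) dx evaluates to 58.0014.
½[f(5) + f(14)] = ½[4.12526 + 8.17104] = 6.14815.
So far: 64.1495.
k=1: B_{2}/(2)! × [f^{(1)}(14) − f^{(1)}(5)] = 1/12 × (0.269375 − 0.666389) = -0.0330845.
Running total after k=1: 64.1165.
k=2: B_{4}/(4)! × [f^{(3)}(14) − f^{(3)}(5)] = −1/720 × (0.00212525 − 0.00342677) = 1.80767e-06.
Running total after k=2: 64.1165.
k=3: B_{6}/(6)! × [f^{(5)}(14) − f^{(5)}(5)] = 1/30240 × (5.69824e-06 − 8.68011e-06) = -9.86069e-11.

S_3 ≈ 64.1165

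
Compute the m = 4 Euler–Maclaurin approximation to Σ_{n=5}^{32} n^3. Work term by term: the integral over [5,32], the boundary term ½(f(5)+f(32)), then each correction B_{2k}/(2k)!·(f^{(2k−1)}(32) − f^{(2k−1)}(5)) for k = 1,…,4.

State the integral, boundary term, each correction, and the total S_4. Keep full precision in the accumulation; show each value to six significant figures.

∫_5^32 x^3 dx evaluates to 261988.
Boundary: ½(f(5) + f(32)) = ½(125.000 + 32768.0) = 16446.5.
Running total after boundary: 278434.
Order-1 term: 1/12 · (3072.00 − 75.0000) = 249.750.
Running total after k=1: 278684.
Order-2 term: −1/720 · (6.00000 − 6.00000) = 0.00000.
Running total after k=2: 278684.
Order-3 term: 1/30240 · (0.00000 − 0.00000) = 0.00000.
Running total after k=3: 278684.
Order-4 term: −1/1209600 · (0.00000 − 0.00000) = 0.00000.

S_4 ≈ 278684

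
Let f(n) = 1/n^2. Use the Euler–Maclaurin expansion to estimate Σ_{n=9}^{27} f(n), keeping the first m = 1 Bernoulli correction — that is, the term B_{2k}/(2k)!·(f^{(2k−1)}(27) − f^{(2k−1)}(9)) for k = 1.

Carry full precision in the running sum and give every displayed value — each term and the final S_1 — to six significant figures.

S_1 ≈ 0.0811529

The integral term ∫_9^27 1/x^2 dx = 0.0740741.
Boundary: ½(f(9) + f(27)) = ½(0.0123457 + 0.00137174) = 0.00685871.
Running total after boundary: 0.0809328.
k=1: B_{2}/(2)! × [f^{(1)}(27) − f^{(1)}(9)] = 1/12 × (-0.000101611 − (-0.00274348)) = 0.000220156.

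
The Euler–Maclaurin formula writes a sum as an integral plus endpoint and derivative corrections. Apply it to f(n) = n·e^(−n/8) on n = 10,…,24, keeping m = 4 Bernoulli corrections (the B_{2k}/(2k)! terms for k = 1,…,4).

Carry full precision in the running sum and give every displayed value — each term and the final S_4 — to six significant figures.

∫_10^24 x·e^(−x/8) dx evaluates to 28.5112.
½[f(10) + f(24)] = ½[2.86505 + 1.19489] = 2.02997.
Running total after boundary: 30.5412.
k=1: B_{2}/(2)! × [f^{(1)}(24) − f^{(1)}(10)] = 1/12 × (-0.0995741 − (-0.0716262)) = -0.00232899.
Partial sum through k=1: 30.5388.
k=2: B_{4}/(4)! × [f^{(3)}(24) − f^{(3)}(10)] = −1/720 × (0.00000 − 0.00783412) = 1.08807e-05.
Partial sum through k=2: 30.5389.
k=3: B_{6}/(6)! × [f^{(5)}(24) − f^{(5)}(10)] = 1/30240 × (2.43101e-05 − 0.000262303) = -7.87014e-09.
Partial sum through k=3: 30.5389.
k=4: B_{8}/(8)! × [f^{(7)}(24) − f^{(7)}(10)] = −1/1209600 × (7.59690e-07 − 6.28434e-06) = 4.56734e-12.

S_4 ≈ 30.5389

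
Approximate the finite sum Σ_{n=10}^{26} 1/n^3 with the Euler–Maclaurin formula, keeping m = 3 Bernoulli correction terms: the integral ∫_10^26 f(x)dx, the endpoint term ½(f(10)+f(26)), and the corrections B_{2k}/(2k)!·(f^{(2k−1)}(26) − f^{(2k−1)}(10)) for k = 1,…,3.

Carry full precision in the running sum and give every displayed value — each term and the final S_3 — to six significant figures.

S_3 ≈ 0.00481317

∫_10^26 1/x^3 dx evaluates to 0.00426036.
Endpoint term: (f(10) + f(26))/2 = (0.00100000 + 5.68958e-05)/2 = 0.000528448.
Integral + boundary = 0.00478880.
k=1: B_{2}/(2)! × [f^{(1)}(26) − f^{(1)}(10)] = 1/12 × (-6.56490e-06 − (-0.000300000)) = 2.44529e-05.
After k=1: 0.00481326.
k=2: B_{4}/(4)! × [f^{(3)}(26) − f^{(3)}(10)] = −1/720 × (-1.94228e-07 − (-6.00000e-05)) = -8.30636e-08.
After k=2: 0.00481317.
k=3: B_{6}/(6)! × [f^{(5)}(26) − f^{(5)}(10)] = 1/30240 × (-1.20674e-08 − (-2.52000e-05)) = 8.32934e-10.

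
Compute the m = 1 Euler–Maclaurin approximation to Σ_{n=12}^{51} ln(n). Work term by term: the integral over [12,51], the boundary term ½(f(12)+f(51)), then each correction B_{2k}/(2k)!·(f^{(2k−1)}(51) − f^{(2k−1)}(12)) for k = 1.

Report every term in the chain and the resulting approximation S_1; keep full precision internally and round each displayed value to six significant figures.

The integral term ∫_12^51 ln(x) dx = 131.704.
½[f(12) + f(51)] = ½[2.48491 + 3.93183] = 3.20837.
Integral + boundary = 134.913.
Correction k=1: B_{2}/2! · (f^{(1)}(51) − f^{(1)}(12)) = 1/12 · (0.0196078 − 0.0833333) = -0.00531046.

S_1 ≈ 134.907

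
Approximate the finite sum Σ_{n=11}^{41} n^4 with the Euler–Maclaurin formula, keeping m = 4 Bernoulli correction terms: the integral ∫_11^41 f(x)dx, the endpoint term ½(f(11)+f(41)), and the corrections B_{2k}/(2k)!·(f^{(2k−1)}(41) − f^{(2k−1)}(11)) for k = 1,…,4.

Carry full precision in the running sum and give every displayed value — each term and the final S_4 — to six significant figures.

Integral: ∫_11^41 x^4 dx = 2.31390e+07.
½[f(11) + f(41)] = ½[14641.0 + 2.82576e+06] = 1.42020e+06.
So far: 2.45592e+07.
k=1: B_{2}/(2)! × [f^{(1)}(41) − f^{(1)}(11)] = 1/12 × (275684 − 5324.00) = 22530.0.
Partial sum through k=1: 2.45818e+07.
k=2: B_{4}/(4)! × [f^{(3)}(41) − f^{(3)}(11)] = −1/720 × (984.000 − 264.000) = -1.00000.
Partial sum through k=2: 2.45818e+07.
k=3: B_{6}/(6)! × [f^{(5)}(41) − f^{(5)}(11)] = 1/30240 × (0.00000 − 0.00000) = 0.00000.
Partial sum through k=3: 2.45818e+07.
k=4: B_{8}/(8)! × [f^{(7)}(41) − f^{(7)}(11)] = −1/1209600 × (0.00000 − 0.00000) = 0.00000.

S_4 ≈ 2.45818e+07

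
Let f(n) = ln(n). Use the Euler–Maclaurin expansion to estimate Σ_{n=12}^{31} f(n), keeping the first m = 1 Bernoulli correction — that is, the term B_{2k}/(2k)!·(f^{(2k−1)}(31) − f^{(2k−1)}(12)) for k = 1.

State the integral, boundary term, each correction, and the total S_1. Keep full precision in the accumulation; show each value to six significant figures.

S_1 ≈ 60.5899

∫_12^31 ln(x) dx evaluates to 57.6347.
Boundary: ½(f(12) + f(31)) = ½(2.48491 + 3.43399) = 2.95945.
Running total after boundary: 60.5942.
Order-1 term: 1/12 · (0.0322581 − 0.0833333) = -0.00425627.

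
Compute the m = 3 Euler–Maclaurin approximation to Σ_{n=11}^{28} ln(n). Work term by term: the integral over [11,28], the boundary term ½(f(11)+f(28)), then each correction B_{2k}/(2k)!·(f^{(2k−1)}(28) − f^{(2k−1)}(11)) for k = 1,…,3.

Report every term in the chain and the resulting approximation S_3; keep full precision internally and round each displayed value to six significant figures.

The integral term ∫_11^28 ln(x) dx = 49.9249.
½[f(11) + f(28)] = ½[2.39790 + 3.33220] = 2.86505.
Running total after boundary: 52.7899.
Correction k=1: B_{2}/2! · (f^{(1)}(28) − f^{(1)}(11)) = 1/12 · (0.0357143 − 0.0909091) = -0.00459957.
Running total after k=1: 52.7853.
Correction k=2: B_{4}/4! · (f^{(3)}(28) − f^{(3)}(11)) = −1/720 · (9.11079e-05 − 0.00150263) = 1.96045e-06.
Running total after k=2: 52.7853.
Correction k=3: B_{6}/6! · (f^{(5)}(28) − f^{(5)}(11)) = 1/30240 · (1.39451e-06 − 0.000149021) = -4.88183e-09.

S_3 ≈ 52.7853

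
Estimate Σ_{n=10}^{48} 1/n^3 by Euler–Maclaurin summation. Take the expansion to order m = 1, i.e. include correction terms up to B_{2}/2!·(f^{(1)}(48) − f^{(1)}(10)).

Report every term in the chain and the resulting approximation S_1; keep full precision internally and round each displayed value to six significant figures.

S_1 ≈ 0.00531246

The integral term ∫_10^48 1/x^3 dx = 0.00478299.
Boundary: ½(f(10) + f(48)) = ½(0.00100000 + 9.04225e-06) = 0.000504521.
Running total after boundary: 0.00528751.
Correction k=1: B_{2}/2! · (f^{(1)}(48) − f^{(1)}(10)) = 1/12 · (-5.65140e-07 − (-0.000300000)) = 2.49529e-05.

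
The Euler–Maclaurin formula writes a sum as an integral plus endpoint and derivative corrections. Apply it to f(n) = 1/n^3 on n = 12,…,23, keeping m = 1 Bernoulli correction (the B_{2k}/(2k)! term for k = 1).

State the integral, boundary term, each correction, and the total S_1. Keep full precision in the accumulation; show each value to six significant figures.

Integral: ∫_12^23 1/x^3 dx = 0.00252704.
½[f(12) + f(23)] = ½[0.000578704 + 8.21895e-05] = 0.000330447.
Running total after boundary: 0.00285749.
Correction k=1: B_{2}/2! · (f^{(1)}(23) − f^{(1)}(12)) = 1/12 · (-1.07204e-05 − (-0.000144676)) = 1.11630e-05.

S_1 ≈ 0.00286865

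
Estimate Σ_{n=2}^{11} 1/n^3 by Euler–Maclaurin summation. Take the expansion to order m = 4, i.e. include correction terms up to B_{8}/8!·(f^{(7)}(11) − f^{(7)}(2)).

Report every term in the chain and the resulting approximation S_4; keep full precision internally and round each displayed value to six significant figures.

∫_2^11 1/x^3 dx evaluates to 0.120868.
Endpoint term: (f(2) + f(11))/2 = (0.125000 + 0.000751315)/2 = 0.0628757.
Integral + boundary = 0.183743.
Order-1 term: 1/12 · (-0.000204904 − (-0.187500)) = 0.0156079.
Partial sum through k=1: 0.199351.
Order-2 term: −1/720 · (-3.38684e-05 − (-0.937500)) = -0.00130204.
Partial sum through k=2: 0.198049.
Order-3 term: 1/30240 · (-1.17560e-05 − (-9.84375)) = 0.000325520.
Partial sum through k=3: 0.198375.
Order-4 term: −1/1209600 · (-6.99530e-06 − (-177.188)) = -0.000146484.

S_4 ≈ 0.198228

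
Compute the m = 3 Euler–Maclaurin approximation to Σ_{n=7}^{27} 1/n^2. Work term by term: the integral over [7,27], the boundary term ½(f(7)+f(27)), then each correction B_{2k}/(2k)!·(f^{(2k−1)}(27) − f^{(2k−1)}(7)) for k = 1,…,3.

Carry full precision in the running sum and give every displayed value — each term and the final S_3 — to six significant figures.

∫_7^27 1/x^2 dx evaluates to 0.105820.
½[f(7) + f(27)] = ½[0.0204082 + 0.00137174] = 0.0108900.
Integral + boundary = 0.116710.
Order-1 term: 1/12 · (-0.000101611 − (-0.00583090)) = 0.000477441.
Partial sum through k=1: 0.117187.
Order-2 term: −1/720 · (-1.67260e-06 − (-0.00142798)) = -1.98098e-06.
Partial sum through k=2: 0.117186.
Order-3 term: 1/30240 · (-6.88313e-08 − (-0.000874271)) = 2.89088e-08.

S_3 ≈ 0.117186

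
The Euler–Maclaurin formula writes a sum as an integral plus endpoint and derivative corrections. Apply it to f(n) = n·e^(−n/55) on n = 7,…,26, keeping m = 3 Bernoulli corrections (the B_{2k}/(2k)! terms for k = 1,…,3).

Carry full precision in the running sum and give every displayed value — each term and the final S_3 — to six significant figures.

∫_7^26 x·e^(−x/55) dx evaluates to 225.681.
Endpoint term: (f(7) + f(26))/2 = (6.16345 + 16.2058)/2 = 11.1846.
Running total after boundary: 236.866.
Correction k=1: B_{2}/2! · (f^{(1)}(26) − f^{(1)}(7)) = 1/12 · (0.328649 − 0.768431) = -0.0366485.
Partial sum through k=1: 236.829.
Correction k=2: B_{4}/4! · (f^{(3)}(26) − f^{(3)}(7)) = −1/720 · (0.000520744 − 0.000836171) = 4.38094e-07.
Partial sum through k=2: 236.829.
Correction k=3: B_{6}/6! · (f^{(5)}(26) − f^{(5)}(7)) = 1/30240 · (3.08378e-07 − 4.68865e-07) = -5.30711e-12.

S_3 ≈ 236.829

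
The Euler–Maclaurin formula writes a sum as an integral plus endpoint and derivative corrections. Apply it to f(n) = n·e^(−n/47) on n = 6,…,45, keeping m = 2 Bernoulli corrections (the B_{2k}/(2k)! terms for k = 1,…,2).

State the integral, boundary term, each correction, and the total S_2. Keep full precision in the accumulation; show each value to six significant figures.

S_2 ≈ 543.815

Integral: ∫_6^45 x·e^(−x/47) dx = 532.600.
Endpoint term: (f(6) + f(45))/2 = (5.28092 + 17.2742)/2 = 11.2776.
Running total after boundary: 543.877.
Correction k=1: B_{2}/2! · (f^{(1)}(45) − f^{(1)}(6)) = 1/12 · (0.0163350 − 0.767793) = -0.0626215.
Running total after k=1: 543.815.
Correction k=2: B_{4}/4! · (f^{(3)}(45) − f^{(3)}(6)) = −1/720 · (0.000354947 − 0.00114445) = 1.09654e-06.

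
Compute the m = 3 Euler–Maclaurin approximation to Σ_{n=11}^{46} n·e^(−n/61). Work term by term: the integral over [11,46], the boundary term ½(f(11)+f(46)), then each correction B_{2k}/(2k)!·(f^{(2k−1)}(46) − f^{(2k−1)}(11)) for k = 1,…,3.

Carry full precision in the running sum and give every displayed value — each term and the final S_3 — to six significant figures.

The integral term ∫_11^46 x·e^(−x/61) dx = 596.778.
½[f(11) + f(46)] = ½[9.18496 + 21.6400] = 15.4125.
So far: 612.190.
Correction k=1: B_{2}/2! · (f^{(1)}(46) − f^{(1)}(11)) = 1/12 · (0.115681 − 0.684423) = -0.0473952.
After k=1: 612.143.
Correction k=2: B_{4}/4! · (f^{(3)}(46) − f^{(3)}(11)) = −1/720 · (0.000283942 − 0.000632737) = 4.84438e-07.
After k=2: 612.143.
Correction k=3: B_{6}/6! · (f^{(5)}(46) − f^{(5)}(11)) = 1/30240 · (1.44261e-07 − 2.90658e-07) = -4.84117e-12.

S_3 ≈ 612.143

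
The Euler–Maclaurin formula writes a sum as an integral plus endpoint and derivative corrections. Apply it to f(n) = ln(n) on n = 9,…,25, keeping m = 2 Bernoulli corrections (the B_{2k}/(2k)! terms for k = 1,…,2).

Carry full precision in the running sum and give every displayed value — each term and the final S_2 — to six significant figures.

Integral: ∫_9^25 ln(x) dx = 44.6969.
½[f(9) + f(25)] = ½[2.19722 + 3.21888] = 2.70805.
So far: 47.4049.
Correction k=1: B_{2}/2! · (f^{(1)}(25) − f^{(1)}(9)) = 1/12 · (0.0400000 − 0.111111) = -0.00592593.
Partial sum through k=1: 47.3990.
Correction k=2: B_{4}/4! · (f^{(3)}(25) − f^{(3)}(9)) = −1/720 · (0.000128000 − 0.00274348) = 3.63262e-06.

S_2 ≈ 47.3990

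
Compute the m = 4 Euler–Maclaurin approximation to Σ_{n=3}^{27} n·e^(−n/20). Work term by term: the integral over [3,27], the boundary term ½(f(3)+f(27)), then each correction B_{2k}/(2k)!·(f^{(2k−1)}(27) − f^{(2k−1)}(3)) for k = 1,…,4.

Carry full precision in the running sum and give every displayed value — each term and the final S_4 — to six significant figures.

S_4 ≈ 156.962

Integral: ∫_3^27 x·e^(−x/20) dx = 152.240.
Boundary: ½(f(3) + f(27)) = ½(2.58212 + 6.99949) = 4.79081.
Integral + boundary = 157.031.
k=1: B_{2}/(2)! × [f^{(1)}(27) − f^{(1)}(3)] = 1/12 × (-0.0907341 − 0.731602) = -0.0685280.
Running total after k=1: 156.962.
k=2: B_{4}/(4)! × [f^{(3)}(27) − f^{(3)}(3)] = −1/720 × (0.00106937 − 0.00613254) = 7.03219e-06.
Running total after k=2: 156.962.
k=3: B_{6}/(6)! × [f^{(5)}(27) − f^{(5)}(3)] = 1/30240 × (5.91392e-06 − 2.60902e-05) = -6.67205e-10.
Running total after k=3: 156.962.
k=4: B_{8}/(8)! × [f^{(7)}(27) − f^{(7)}(3)] = −1/1209600 × (2.28861e-08 − 9.21227e-08) = 5.72392e-14.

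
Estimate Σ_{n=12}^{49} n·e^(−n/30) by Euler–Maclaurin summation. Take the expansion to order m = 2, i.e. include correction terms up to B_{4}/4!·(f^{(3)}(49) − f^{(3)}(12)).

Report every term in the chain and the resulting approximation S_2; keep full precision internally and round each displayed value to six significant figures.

The integral term ∫_12^49 x·e^(−x/30) dx = 381.795.
Boundary: ½(f(12) + f(49)) = ½(8.04384 + 9.56860) = 8.80622.
So far: 390.602.
Correction k=1: B_{2}/2! · (f^{(1)}(49) − f^{(1)}(12)) = 1/12 · (-0.123676 − 0.402192) = -0.0438223.
After k=1: 390.558.
Correction k=2: B_{4}/4! · (f^{(3)}(49) − f^{(3)}(12)) = −1/720 · (0.000296533 − 0.00193648) = 2.27770e-06.

S_2 ≈ 390.558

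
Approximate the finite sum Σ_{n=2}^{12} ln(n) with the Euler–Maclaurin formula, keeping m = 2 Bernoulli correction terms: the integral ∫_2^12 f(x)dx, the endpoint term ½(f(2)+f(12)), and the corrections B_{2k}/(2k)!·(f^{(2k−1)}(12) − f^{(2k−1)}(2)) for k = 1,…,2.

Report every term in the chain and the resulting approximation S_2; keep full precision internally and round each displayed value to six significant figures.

S_2 ≈ 19.9872

Integral: ∫_2^12 ln(x) dx = 18.4326.
Boundary: ½(f(2) + f(12)) = ½(0.693147 + 2.48491) = 1.58903.
So far: 20.0216.
k=1: B_{2}/(2)! × [f^{(1)}(12) − f^{(1)}(2)] = 1/12 × (0.0833333 − 0.500000) = -0.0347222.
Running total after k=1: 19.9869.
k=2: B_{4}/(4)! × [f^{(3)}(12) − f^{(3)}(2)] = −1/720 × (0.00115741 − 0.250000) = 0.000345615.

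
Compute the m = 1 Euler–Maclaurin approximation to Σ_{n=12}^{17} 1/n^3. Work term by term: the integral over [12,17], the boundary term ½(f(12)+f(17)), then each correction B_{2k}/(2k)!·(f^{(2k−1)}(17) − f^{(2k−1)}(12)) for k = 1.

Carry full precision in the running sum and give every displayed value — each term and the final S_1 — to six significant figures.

S_1 ≈ 0.00214230

The integral term ∫_12^17 1/x^3 dx = 0.00174212.
Boundary: ½(f(12) + f(17)) = ½(0.000578704 + 0.000203542) = 0.000391123.
Integral + boundary = 0.00213324.
Order-1 term: 1/12 · (-3.59191e-05 − (-0.000144676)) = 9.06307e-06.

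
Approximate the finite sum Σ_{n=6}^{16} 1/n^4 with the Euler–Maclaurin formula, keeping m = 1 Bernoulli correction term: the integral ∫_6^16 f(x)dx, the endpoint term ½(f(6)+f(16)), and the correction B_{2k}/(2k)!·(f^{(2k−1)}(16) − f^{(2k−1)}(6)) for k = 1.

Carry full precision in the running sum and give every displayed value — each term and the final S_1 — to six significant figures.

Integral: ∫_6^16 1/x^4 dx = 0.00146183.
Endpoint term: (f(6) + f(16))/2 = (0.000771605 + 1.52588e-05)/2 = 0.000393432.
Integral + boundary = 0.00185526.
Correction k=1: B_{2}/2! · (f^{(1)}(16) − f^{(1)}(6)) = 1/12 · (-3.81470e-06 − (-0.000514403)) = 4.25490e-05.

S_1 ≈ 0.00189781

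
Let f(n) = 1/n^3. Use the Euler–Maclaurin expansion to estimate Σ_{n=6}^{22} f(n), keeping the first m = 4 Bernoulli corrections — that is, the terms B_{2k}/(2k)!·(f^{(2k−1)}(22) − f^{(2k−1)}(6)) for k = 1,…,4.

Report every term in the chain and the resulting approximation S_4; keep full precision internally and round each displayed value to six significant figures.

S_4 ≈ 0.0154077

∫_6^22 1/x^3 dx evaluates to 0.0128558.
½[f(6) + f(22)] = ½[0.00462963 + 9.39144e-05] = 0.00236177.
Integral + boundary = 0.0152176.
k=1: B_{2}/(2)! × [f^{(1)}(22) − f^{(1)}(6)] = 1/12 × (-1.28065e-05 − (-0.00231481)) = 0.000191834.
After k=1: 0.0154094.
k=2: B_{4}/(4)! × [f^{(3)}(22) − f^{(3)}(6)] = −1/720 × (-5.29194e-07 − (-0.00128601)) = -1.78539e-06.
After k=2: 0.0154077.
k=3: B_{6}/(6)! × [f^{(5)}(22) − f^{(5)}(6)] = 1/30240 × (-4.59218e-08 − (-0.00150034)) = 4.96130e-08.
After k=3: 0.0154077.
k=4: B_{8}/(8)! × [f^{(7)}(22) − f^{(7)}(6)] = −1/1209600 × (-6.83135e-09 − (-0.00300069)) = -2.48072e-09.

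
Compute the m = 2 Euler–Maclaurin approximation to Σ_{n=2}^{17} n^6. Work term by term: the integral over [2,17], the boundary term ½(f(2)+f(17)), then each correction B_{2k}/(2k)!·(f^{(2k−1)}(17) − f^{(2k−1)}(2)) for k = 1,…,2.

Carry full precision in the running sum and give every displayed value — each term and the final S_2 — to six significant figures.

S_2 ≈ 7.13977e+07

∫_2^17 x^6 dx evaluates to 5.86198e+07.
½[f(2) + f(17)] = ½[64.0000 + 2.41376e+07] = 1.20688e+07.
So far: 7.06886e+07.
Correction k=1: B_{2}/2! · (f^{(1)}(17) − f^{(1)}(2)) = 1/12 · (8.51914e+06 − 192.000) = 709912.
After k=1: 7.13985e+07.
Correction k=2: B_{4}/4! · (f^{(3)}(17) − f^{(3)}(2)) = −1/720 · (589560 − 960.000) = -817.500.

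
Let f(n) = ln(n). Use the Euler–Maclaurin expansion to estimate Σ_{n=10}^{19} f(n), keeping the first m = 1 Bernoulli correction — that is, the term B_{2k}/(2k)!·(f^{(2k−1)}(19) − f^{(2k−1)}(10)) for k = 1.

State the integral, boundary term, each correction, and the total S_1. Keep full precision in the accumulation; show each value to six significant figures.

The integral term ∫_10^19 ln(x) dx = 23.9185.
½[f(10) + f(19)] = ½[2.30259 + 2.94444] = 2.62351.
So far: 26.5420.
k=1: B_{2}/(2)! × [f^{(1)}(19) − f^{(1)}(10)] = 1/12 × (0.0526316 − 0.100000) = -0.00394737.

S_1 ≈ 26.5381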